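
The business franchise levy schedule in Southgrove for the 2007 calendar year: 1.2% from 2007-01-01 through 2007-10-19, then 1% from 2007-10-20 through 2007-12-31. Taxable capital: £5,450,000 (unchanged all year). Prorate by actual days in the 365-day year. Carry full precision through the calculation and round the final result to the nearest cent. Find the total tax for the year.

2007-01-01 to 2007-10-19: 292 days at 1.2% → £5,450,000 × 1.2% × 292/365 = £52,320.0000
2007-10-20 to 2007-12-31: 73 days at 1% → £5,450,000 × 1% × 73/365 = £10,900.0000
Total = £63,220.0000

£63,220.00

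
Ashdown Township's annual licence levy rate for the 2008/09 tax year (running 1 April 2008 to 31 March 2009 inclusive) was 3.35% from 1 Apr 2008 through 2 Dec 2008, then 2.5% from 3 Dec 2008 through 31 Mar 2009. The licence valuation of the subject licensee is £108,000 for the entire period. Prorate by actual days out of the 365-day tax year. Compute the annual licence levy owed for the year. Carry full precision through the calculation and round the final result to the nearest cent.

£3,318.71

1 Apr – 2 Dec 2008: 246 days at 3.35% → £108,000 × 3.35% × 246/365 = £2,438.4329
3 Dec 2008 – 31 Mar 2009: 119 days at 2.5% → £108,000 × 2.5% × 119/365 = £880.2740
Total = £3,318.7068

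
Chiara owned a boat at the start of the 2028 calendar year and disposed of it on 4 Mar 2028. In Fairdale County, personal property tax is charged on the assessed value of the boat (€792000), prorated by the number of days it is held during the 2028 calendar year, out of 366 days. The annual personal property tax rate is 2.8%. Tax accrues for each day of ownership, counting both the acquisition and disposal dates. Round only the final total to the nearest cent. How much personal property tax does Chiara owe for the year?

€3877.77

Days held (1 Jan – 4 Mar 2028): 64 out of 366
Tax = €792000 × 2.8% × 64/366 = €3877.7705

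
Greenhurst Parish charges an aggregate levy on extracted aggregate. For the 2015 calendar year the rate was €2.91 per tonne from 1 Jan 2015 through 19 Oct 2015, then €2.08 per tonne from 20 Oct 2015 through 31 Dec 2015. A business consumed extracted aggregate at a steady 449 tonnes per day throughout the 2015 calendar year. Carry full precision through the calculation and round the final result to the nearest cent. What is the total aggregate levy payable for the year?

1 Jan – 19 Oct 2015: 292 days × 449 tonnes/day = 131,108 tonnes at €2.91/tonne → €381524.28
20 Oct – 31 Dec 2015: 73 days × 449 tonnes/day = 32,777 tonnes at €2.08/tonne → €68176.16

€449700.44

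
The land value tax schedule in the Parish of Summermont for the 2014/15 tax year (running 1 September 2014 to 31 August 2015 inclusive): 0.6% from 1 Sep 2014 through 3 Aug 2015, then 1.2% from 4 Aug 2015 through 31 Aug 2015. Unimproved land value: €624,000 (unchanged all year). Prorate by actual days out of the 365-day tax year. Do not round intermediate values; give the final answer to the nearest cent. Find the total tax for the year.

1 Sep 2014 – 3 Aug 2015: 337 days at 0.6% → €624,000 × 0.6% × 337/365 = €3,456.7890
4 Aug – 31 Aug 2015: 28 days at 1.2% → €624,000 × 1.2% × 28/365 = €574.4219
Total = €4,031.2110

€4,031.21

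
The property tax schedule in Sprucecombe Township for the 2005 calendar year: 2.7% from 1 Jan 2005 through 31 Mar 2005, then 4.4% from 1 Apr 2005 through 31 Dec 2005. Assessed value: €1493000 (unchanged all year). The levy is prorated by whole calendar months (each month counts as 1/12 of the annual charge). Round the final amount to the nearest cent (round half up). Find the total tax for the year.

1 Jan – 31 Mar 2005: 3 months at 2.7% → €1493000 × 2.7% × 3/12 = €10077.7500
1 Apr – 31 Dec 2005: 9 months at 4.4% → €1493000 × 4.4% × 9/12 = €49269.0000
Total = €59346.7500

€59346.75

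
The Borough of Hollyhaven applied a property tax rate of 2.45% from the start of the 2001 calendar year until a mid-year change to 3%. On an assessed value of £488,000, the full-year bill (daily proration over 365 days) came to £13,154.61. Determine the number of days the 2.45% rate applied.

202 days

Let d = days at the first rate; then 365 − d days at the second rate.
£488,000 × [2.45%·d + 3%·(365−d)] / 365 = £13,154.61
Solving gives d = 202, so the new rate took effect on July 22, 2001.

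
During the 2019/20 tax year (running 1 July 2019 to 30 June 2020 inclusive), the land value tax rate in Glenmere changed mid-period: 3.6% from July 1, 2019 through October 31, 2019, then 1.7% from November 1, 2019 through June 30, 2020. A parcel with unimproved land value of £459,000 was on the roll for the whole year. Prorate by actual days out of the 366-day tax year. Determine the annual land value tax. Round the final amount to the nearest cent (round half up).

July 1 – October 31, 2019: 123 days at 3.6% → £459,000 × 3.6% × 123/366 = £5,553.1475
November 1, 2019 – June 30, 2020: 243 days at 1.7% → £459,000 × 1.7% × 243/366 = £5,180.6803
Total = £10,733.8279

£10,733.83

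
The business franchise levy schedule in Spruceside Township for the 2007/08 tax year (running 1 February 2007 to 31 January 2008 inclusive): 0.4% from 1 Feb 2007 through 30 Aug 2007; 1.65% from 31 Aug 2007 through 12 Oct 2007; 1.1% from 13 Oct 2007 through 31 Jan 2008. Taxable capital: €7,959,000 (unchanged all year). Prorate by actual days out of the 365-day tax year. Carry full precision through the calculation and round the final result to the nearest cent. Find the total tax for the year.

€60,499.30

1 Feb – 30 Aug 2007: 211 days at 0.4% → €7,959,000 × 0.4% × 211/365 = €18,403.8247
31 Aug – 12 Oct 2007: 43 days at 1.65% → €7,959,000 × 1.65% × 43/365 = €15,470.9877
13 Oct 2007 – 31 Jan 2008: 111 days at 1.1% → €7,959,000 × 1.1% × 111/365 = €26,624.4904
Total = €60,499.3027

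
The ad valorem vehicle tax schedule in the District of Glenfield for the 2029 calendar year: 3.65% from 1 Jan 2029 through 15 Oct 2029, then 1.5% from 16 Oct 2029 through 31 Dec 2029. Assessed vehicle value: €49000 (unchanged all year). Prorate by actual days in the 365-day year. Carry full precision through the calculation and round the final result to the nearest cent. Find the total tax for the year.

1 Jan – 15 Oct 2029: 288 days at 3.65% → €49000 × 3.65% × 288/365 = €1411.2000
16 Oct – 31 Dec 2029: 77 days at 1.5% → €49000 × 1.5% × 77/365 = €155.0548
Total = €1566.2548

€1566.25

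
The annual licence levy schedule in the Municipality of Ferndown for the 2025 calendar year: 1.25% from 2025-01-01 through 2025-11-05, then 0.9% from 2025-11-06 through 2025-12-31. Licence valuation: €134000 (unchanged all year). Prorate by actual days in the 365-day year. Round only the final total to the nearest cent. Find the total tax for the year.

2025-01-01 to 2025-11-05: 309 days at 1.25% → €134000 × 1.25% × 309/365 = €1418.0137
2025-11-06 to 2025-12-31: 56 days at 0.9% → €134000 × 0.9% × 56/365 = €185.0301
Total = €1603.0438

€1603.04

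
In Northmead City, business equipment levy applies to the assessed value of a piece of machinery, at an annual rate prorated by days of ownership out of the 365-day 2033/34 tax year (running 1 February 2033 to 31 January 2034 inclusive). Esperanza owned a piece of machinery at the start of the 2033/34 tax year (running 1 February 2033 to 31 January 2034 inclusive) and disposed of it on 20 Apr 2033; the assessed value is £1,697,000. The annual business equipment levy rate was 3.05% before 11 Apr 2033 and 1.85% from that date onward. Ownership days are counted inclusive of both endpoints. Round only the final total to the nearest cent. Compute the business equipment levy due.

£10,644.61

1 Feb – 10 Apr 2033: 69 days at 3.05% → £1,697,000 × 3.05% × 69/365 = £9,784.4836
11 Apr – 20 Apr 2033: 10 days at 1.85% → £1,697,000 × 1.85% × 10/365 = £860.1233
Total = £10,644.6068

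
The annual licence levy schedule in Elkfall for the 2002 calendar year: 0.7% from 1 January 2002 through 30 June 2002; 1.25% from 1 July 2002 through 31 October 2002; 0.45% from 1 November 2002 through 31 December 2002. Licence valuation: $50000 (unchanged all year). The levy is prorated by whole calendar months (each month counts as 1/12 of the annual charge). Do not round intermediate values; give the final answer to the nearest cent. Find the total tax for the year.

1 January – 30 June 2002: 6 months at 0.7% → $50000 × 0.7% × 6/12 = $175.0000
1 July – 31 October 2002: 4 months at 1.25% → $50000 × 1.25% × 4/12 = $208.3333
1 November – 31 December 2002: 2 months at 0.45% → $50000 × 0.45% × 2/12 = $37.5000
Total = $420.8333

$420.83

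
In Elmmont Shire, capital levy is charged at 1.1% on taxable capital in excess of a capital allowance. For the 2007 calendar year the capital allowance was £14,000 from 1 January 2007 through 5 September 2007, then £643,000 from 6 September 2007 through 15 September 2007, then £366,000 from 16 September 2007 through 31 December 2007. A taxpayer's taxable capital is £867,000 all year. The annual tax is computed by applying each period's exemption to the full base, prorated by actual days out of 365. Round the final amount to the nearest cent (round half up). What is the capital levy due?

1 January – 5 September 2007: 248 days, exemption £14,000 → (£867,000 − £14,000) × 1.1% × 248/365 = £6,375.2986
6 September – 15 September 2007: 10 days, exemption £643,000 → (£867,000 − £643,000) × 1.1% × 10/365 = £67.5068
16 September – 31 December 2007: 107 days, exemption £366,000 → (£867,000 − £366,000) × 1.1% × 107/365 = £1,615.5534
Total = £8,058.3589

£8,058.36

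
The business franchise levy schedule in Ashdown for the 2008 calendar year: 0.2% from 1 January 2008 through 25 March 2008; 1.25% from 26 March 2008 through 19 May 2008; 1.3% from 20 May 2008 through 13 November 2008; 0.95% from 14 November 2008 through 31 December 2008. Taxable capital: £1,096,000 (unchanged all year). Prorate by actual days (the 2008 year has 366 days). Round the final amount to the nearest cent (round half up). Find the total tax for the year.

1 January – 25 March 2008: 85 days at 0.2% → £1,096,000 × 0.2% × 85/366 = £509.0710
26 March – 19 May 2008: 55 days at 1.25% → £1,096,000 × 1.25% × 55/366 = £2,058.7432
20 May – 13 November 2008: 178 days at 1.3% → £1,096,000 × 1.3% × 178/366 = £6,929.3552
14 November – 31 December 2008: 48 days at 0.95% → £1,096,000 × 0.95% × 48/366 = £1,365.5082
Total = £10,862.6776

£10,862.68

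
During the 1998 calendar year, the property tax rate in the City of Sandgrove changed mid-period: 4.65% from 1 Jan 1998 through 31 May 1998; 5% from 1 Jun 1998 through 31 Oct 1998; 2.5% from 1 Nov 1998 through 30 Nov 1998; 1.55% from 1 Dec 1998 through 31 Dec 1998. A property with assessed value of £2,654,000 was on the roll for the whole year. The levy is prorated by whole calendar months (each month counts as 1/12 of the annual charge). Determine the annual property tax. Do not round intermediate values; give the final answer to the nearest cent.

£115,670.17

1 Jan – 31 May 1998: 5 months at 4.65% → £2,654,000 × 4.65% × 5/12 = £51,421.2500
1 Jun – 31 Oct 1998: 5 months at 5% → £2,654,000 × 5% × 5/12 = £55,291.6667
1 Nov – 30 Nov 1998: 1 month at 2.5% → £2,654,000 × 2.5% × 1/12 = £5,529.1667
1 Dec – 31 Dec 1998: 1 month at 1.55% → £2,654,000 × 1.55% × 1/12 = £3,428.0833
Total = £115,670.1667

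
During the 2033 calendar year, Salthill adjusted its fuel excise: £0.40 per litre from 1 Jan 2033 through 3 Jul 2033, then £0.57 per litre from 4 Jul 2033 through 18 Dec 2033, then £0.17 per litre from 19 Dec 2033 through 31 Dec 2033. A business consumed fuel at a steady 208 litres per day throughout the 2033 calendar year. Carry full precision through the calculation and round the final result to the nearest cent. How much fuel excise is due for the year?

£35,686.56

1 Jan – 3 Jul 2033: 184 days × 208 litres/day = 38,272 litres at £0.40/litre → £15,308.80
4 Jul – 18 Dec 2033: 168 days × 208 litres/day = 34,944 litres at £0.57/litre → £19,918.08
19 Dec – 31 Dec 2033: 13 days × 208 litres/day = 2,704 litres at £0.17/litre → £459.68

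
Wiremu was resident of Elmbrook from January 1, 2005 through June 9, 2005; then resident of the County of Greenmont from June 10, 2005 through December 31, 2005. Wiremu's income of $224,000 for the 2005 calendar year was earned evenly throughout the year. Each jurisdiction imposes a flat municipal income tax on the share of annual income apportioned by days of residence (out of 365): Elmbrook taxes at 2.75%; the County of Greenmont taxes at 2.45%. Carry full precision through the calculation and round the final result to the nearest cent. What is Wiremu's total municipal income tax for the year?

$5,782.58

Elmbrook, January 1 – June 9, 2005: 160 days → $224,000 × 2.75% × 160/365 = $2,700.2740
The County of Greenmont, June 10 – December 31, 2005: 205 days → $224,000 × 2.45% × 205/365 = $3,082.3014
Total = $5,782.5753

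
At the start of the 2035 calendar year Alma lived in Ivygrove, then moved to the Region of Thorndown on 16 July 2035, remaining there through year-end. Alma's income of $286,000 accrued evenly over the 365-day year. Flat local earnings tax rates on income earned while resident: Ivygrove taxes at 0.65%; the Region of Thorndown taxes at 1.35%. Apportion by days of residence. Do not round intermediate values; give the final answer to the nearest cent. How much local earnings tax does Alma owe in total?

Ivygrove, 1 January – 15 July 2035: 196 days → $286,000 × 0.65% × 196/365 = $998.2575
The Region of Thorndown, 16 July – 31 December 2035: 169 days → $286,000 × 1.35% × 169/365 = $1,787.6959
Total = $2,785.9534

$2,785.95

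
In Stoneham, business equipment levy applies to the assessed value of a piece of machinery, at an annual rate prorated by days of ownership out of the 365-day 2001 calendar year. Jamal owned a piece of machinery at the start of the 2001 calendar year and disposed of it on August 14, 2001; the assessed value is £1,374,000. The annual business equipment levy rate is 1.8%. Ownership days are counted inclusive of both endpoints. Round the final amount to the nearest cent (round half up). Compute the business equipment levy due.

Days held (January 1 – August 14, 2001): 226 out of 365
Tax = £1,374,000 × 1.8% × 226/365 = £15,313.5123

£15,313.51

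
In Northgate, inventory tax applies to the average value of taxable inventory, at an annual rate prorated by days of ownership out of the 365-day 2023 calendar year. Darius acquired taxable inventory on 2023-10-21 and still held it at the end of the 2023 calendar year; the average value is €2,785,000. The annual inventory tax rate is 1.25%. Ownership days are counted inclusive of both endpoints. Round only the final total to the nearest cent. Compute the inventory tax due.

€6,867.12

Days held (2023-10-21 to 2023-12-31): 72 out of 365
Tax = €2,785,000 × 1.25% × 72/365 = €6,867.1233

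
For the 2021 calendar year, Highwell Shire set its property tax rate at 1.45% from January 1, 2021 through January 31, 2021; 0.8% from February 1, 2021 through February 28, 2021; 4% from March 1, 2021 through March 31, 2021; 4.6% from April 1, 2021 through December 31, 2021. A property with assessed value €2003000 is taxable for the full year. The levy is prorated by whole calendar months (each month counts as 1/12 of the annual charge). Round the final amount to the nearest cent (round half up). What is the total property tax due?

January 1 – January 31, 2021: 1 month at 1.45% → €2003000 × 1.45% × 1/12 = €2420.2917
February 1 – February 28, 2021: 1 month at 0.8% → €2003000 × 0.8% × 1/12 = €1335.3333
March 1 – March 31, 2021: 1 month at 4% → €2003000 × 4% × 1/12 = €6676.6667
April 1 – December 31, 2021: 9 months at 4.6% → €2003000 × 4.6% × 9/12 = €69103.5000
Total = €79535.7917

€79535.79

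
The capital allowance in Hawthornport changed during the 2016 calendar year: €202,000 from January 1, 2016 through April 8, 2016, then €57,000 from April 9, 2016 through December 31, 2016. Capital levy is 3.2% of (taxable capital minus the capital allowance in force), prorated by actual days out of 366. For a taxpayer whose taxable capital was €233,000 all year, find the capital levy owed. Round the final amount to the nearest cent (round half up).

January 1 – April 8, 2016: 99 days, exemption €202,000 → (€233,000 − €202,000) × 3.2% × 99/366 = €268.3279
April 9 – December 31, 2016: 267 days, exemption €57,000 → (€233,000 − €57,000) × 3.2% × 267/366 = €4,108.5902
Total = €4,376.9180

€4,376.92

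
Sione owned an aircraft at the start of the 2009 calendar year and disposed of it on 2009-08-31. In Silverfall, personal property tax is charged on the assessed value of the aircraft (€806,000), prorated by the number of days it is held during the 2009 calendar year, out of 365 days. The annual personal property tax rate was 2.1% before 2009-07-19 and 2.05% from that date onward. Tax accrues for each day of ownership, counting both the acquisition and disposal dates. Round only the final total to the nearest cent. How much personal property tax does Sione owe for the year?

2009-01-01 to 2009-07-18: 199 days at 2.1% → €806,000 × 2.1% × 199/365 = €9,228.1479
2009-07-19 to 2009-08-31: 44 days at 2.05% → €806,000 × 2.05% × 44/365 = €1,991.8137
Total = €11,219.9616

€11,219.96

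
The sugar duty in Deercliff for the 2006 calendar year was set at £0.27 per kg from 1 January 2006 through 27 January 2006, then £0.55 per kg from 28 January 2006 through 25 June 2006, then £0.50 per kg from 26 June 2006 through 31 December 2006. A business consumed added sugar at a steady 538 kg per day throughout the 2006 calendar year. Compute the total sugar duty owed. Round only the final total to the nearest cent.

1 January – 27 January 2006: 27 days × 538 kg/day = 14,526 kg at £0.27/kg → £3,922.02
28 January – 25 June 2006: 149 days × 538 kg/day = 80,162 kg at £0.55/kg → £44,089.10
26 June – 31 December 2006: 189 days × 538 kg/day = 101,682 kg at £0.50/kg → £50,841.00

£98,852.12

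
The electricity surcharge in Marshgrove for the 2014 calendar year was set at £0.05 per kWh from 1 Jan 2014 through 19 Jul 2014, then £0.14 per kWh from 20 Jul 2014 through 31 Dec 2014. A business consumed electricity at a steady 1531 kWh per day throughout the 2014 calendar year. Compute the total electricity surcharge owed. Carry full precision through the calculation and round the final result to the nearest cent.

1 Jan – 19 Jul 2014: 200 days × 1531 kWh/day = 306,200 kWh at £0.05/kWh → £15,310.00
20 Jul – 31 Dec 2014: 165 days × 1531 kWh/day = 252,615 kWh at £0.14/kWh → £35,366.10

£50,676.10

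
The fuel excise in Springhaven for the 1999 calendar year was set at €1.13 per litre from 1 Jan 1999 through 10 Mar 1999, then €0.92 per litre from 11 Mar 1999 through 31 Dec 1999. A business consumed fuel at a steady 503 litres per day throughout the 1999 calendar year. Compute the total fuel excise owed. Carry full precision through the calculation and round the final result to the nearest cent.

1 Jan – 10 Mar 1999: 69 days × 503 litres/day = 34,707 litres at €1.13/litre → €39,218.91
11 Mar – 31 Dec 1999: 296 days × 503 litres/day = 148,888 litres at €0.92/litre → €136,976.96

€176,195.87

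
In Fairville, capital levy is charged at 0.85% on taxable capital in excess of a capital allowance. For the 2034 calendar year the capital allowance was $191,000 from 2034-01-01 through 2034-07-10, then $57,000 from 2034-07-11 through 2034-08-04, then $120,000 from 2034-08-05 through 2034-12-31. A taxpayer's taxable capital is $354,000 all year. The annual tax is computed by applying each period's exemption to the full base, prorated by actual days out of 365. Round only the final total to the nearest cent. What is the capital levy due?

2034-01-01 to 2034-07-10: 191 days, exemption $191,000 → ($354,000 − $191,000) × 0.85% × 191/365 = $725.0151
2034-07-11 to 2034-08-04: 25 days, exemption $57,000 → ($354,000 − $57,000) × 0.85% × 25/365 = $172.9110
2034-08-05 to 2034-12-31: 149 days, exemption $120,000 → ($354,000 − $120,000) × 0.85% × 149/365 = $811.9479
Total = $1,709.8740

$1,709.87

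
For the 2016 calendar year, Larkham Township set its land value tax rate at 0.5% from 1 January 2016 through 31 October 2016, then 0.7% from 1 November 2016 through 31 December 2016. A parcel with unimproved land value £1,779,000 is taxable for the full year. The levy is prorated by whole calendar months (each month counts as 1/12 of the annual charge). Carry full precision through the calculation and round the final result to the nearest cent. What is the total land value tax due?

£9,488.00

1 January – 31 October 2016: 10 months at 0.5% → £1,779,000 × 0.5% × 10/12 = £7,412.5000
1 November – 31 December 2016: 2 months at 0.7% → £1,779,000 × 0.7% × 2/12 = £2,075.5000
Total = £9,488.0000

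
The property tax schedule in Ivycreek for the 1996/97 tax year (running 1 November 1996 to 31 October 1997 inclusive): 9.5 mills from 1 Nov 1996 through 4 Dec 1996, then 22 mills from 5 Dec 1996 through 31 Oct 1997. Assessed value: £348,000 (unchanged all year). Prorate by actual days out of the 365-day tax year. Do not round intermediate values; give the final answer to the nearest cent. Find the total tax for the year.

1 Nov – 4 Dec 1996: 34 days at 9.5 mills → £348,000 × 0.95% × 34/365 = £307.9562
5 Dec 1996 – 31 Oct 1997: 331 days at 22 mills → £348,000 × 2.2% × 331/365 = £6,942.8384
Total = £7,250.7945

£7,250.79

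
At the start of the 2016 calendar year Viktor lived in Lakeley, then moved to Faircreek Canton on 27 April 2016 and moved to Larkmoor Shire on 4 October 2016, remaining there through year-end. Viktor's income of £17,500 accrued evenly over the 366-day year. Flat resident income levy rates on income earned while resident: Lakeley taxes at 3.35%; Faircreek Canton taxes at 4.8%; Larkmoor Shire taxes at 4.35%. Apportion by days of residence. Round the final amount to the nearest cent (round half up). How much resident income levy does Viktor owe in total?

Lakeley, 1 January – 26 April 2016: 117 days → £17,500 × 3.35% × 117/366 = £187.4078
Faircreek Canton, 27 April – 3 October 2016: 160 days → £17,500 × 4.8% × 160/366 = £367.2131
Larkmoor Shire, 4 October – 31 December 2016: 89 days → £17,500 × 4.35% × 89/366 = £185.1127
Total = £739.7336

£739.73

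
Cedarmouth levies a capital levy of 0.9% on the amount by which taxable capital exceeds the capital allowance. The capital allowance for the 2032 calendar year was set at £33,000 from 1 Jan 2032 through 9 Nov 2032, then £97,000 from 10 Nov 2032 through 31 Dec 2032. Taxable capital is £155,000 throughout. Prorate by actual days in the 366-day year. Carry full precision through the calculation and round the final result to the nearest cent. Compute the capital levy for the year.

£1,016.16

1 Jan – 9 Nov 2032: 314 days, exemption £33,000 → (£155,000 − £33,000) × 0.9% × 314/366 = £942.0000
10 Nov – 31 Dec 2032: 52 days, exemption £97,000 → (£155,000 − £97,000) × 0.9% × 52/366 = £74.1639
Total = £1,016.1639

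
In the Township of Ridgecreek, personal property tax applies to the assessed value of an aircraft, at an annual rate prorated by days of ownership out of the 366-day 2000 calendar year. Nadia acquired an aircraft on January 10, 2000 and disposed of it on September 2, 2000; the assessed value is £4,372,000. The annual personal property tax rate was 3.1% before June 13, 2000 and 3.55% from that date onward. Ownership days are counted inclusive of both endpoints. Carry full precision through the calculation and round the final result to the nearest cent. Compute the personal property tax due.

£92,170.36

January 10 – June 12, 2000: 155 days at 3.1% → £4,372,000 × 3.1% × 155/366 = £57,397.4317
June 13 – September 2, 2000: 82 days at 3.55% → £4,372,000 × 3.55% × 82/366 = £34,772.9290
Total = £92,170.3607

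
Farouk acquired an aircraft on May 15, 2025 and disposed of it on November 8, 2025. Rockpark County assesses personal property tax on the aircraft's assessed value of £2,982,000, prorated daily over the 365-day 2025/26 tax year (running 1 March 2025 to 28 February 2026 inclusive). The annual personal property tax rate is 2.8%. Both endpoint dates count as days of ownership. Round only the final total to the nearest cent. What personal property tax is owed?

£40,718.60

Days held (May 15 – November 8, 2025): 178 out of 365
Tax = £2,982,000 × 2.8% × 178/365 = £40,718.5973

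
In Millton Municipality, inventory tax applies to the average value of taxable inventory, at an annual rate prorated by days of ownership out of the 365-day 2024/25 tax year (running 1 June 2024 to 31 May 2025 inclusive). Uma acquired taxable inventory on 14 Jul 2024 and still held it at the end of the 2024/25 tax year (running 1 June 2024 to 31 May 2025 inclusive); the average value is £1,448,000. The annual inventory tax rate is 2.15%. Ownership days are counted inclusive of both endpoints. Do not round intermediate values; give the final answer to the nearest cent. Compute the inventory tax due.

Days held (14 Jul 2024 – 31 May 2025): 322 out of 365
Tax = £1,448,000 × 2.15% × 322/365 = £27,464.3945

£27,464.39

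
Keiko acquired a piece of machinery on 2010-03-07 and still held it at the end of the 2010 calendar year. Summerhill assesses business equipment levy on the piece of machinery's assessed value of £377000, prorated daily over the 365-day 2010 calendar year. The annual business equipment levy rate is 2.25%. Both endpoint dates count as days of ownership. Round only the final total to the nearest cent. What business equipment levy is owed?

Days held (2010-03-07 to 2010-12-31): 300 out of 365
Tax = £377000 × 2.25% × 300/365 = £6971.9178

£6971.92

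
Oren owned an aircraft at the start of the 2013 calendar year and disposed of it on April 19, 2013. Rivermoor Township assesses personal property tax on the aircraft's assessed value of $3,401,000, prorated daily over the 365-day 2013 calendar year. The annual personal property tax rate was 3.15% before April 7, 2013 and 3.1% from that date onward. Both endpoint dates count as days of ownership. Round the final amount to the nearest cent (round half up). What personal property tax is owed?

$31,932.13

January 1 – April 6, 2013: 96 days at 3.15% → $3,401,000 × 3.15% × 96/365 = $28,177.0521
April 7 – April 19, 2013: 13 days at 3.1% → $3,401,000 × 3.1% × 13/365 = $3,755.0767
Total = $31,932.1288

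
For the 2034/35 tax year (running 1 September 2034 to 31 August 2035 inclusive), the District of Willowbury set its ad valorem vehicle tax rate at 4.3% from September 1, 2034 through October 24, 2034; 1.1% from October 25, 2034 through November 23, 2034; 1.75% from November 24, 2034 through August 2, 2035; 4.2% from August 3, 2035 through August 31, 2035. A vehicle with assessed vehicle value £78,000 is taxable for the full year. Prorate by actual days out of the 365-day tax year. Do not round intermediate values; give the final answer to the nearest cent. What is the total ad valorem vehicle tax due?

£1,769.42

September 1 – October 24, 2034: 54 days at 4.3% → £78,000 × 4.3% × 54/365 = £496.2082
October 25 – November 23, 2034: 30 days at 1.1% → £78,000 × 1.1% × 30/365 = £70.5205
November 24, 2034 – August 2, 2035: 252 days at 1.75% → £78,000 × 1.75% × 252/365 = £942.4110
August 3 – August 31, 2035: 29 days at 4.2% → £78,000 × 4.2% × 29/365 = £260.2849
Total = £1,769.4247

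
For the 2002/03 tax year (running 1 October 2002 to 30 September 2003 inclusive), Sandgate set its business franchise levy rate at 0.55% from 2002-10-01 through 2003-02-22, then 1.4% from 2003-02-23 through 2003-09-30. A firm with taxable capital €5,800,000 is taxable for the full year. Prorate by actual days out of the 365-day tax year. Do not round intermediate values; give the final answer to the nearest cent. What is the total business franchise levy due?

2002-10-01 to 2003-02-22: 145 days at 0.55% → €5,800,000 × 0.55% × 145/365 = €12,672.6027
2003-02-23 to 2003-09-30: 220 days at 1.4% → €5,800,000 × 1.4% × 220/365 = €48,942.4658
Total = €61,615.0685

€61,615.07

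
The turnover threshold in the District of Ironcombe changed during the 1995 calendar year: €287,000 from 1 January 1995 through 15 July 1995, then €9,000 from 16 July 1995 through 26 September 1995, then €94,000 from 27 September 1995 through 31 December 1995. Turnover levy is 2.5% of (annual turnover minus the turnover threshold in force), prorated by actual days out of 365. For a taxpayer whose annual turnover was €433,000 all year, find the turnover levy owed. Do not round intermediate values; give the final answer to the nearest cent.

€6,309.04

1 January – 15 July 1995: 196 days, exemption €287,000 → (€433,000 − €287,000) × 2.5% × 196/365 = €1,960.0000
16 July – 26 September 1995: 73 days, exemption €9,000 → (€433,000 − €9,000) × 2.5% × 73/365 = €2,120.0000
27 September – 31 December 1995: 96 days, exemption €94,000 → (€433,000 − €94,000) × 2.5% × 96/365 = €2,229.0411
Total = €6,309.0411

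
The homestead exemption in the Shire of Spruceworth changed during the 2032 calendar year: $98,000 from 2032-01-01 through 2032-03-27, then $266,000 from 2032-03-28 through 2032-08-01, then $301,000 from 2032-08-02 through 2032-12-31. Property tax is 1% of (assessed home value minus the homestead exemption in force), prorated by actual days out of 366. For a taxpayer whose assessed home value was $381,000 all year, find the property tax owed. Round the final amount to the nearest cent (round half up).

2032-01-01 to 2032-03-27: 87 days, exemption $98,000 → ($381,000 − $98,000) × 1% × 87/366 = $672.7049
2032-03-28 to 2032-08-01: 127 days, exemption $266,000 → ($381,000 − $266,000) × 1% × 127/366 = $399.0437
2032-08-02 to 2032-12-31: 152 days, exemption $301,000 → ($381,000 − $301,000) × 1% × 152/366 = $332.2404
Total = $1,403.9891

$1,403.99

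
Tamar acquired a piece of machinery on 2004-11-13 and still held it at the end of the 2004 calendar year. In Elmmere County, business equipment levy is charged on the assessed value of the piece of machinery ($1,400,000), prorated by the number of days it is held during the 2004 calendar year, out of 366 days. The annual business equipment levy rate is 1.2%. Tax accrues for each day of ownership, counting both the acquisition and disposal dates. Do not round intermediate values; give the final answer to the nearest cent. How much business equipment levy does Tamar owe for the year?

Days held (2004-11-13 to 2004-12-31): 49 out of 366
Tax = $1,400,000 × 1.2% × 49/366 = $2,249.1803

$2,249.18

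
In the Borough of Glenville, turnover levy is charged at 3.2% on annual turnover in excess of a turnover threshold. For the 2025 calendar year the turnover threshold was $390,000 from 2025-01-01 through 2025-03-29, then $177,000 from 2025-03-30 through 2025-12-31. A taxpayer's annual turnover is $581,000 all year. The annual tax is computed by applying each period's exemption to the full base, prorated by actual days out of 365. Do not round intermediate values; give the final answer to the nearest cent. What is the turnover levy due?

$11,284.69

2025-01-01 to 2025-03-29: 88 days, exemption $390,000 → ($581,000 − $390,000) × 3.2% × 88/365 = $1,473.5781
2025-03-30 to 2025-12-31: 277 days, exemption $177,000 → ($581,000 − $177,000) × 3.2% × 277/365 = $9,811.1123
Total = $11,284.6904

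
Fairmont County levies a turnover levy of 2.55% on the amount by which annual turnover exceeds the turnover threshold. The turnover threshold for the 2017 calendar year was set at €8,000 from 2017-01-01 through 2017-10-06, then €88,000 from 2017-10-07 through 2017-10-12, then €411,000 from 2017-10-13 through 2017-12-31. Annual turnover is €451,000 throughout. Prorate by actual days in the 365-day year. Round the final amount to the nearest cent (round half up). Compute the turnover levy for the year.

2017-01-01 to 2017-10-06: 279 days, exemption €8,000 → (€451,000 − €8,000) × 2.55% × 279/365 = €8,634.8589
2017-10-07 to 2017-10-12: 6 days, exemption €88,000 → (€451,000 − €88,000) × 2.55% × 6/365 = €152.1616
2017-10-13 to 2017-12-31: 80 days, exemption €411,000 → (€451,000 − €411,000) × 2.55% × 80/365 = €223.5616
Total = €9,010.5822

€9,010.58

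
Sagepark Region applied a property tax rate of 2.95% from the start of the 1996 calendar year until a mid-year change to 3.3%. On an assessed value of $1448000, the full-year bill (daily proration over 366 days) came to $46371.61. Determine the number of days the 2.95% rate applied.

Let d = days at the first rate; then 366 − d days at the second rate.
$1448000 × [2.95%·d + 3.3%·(366−d)] / 366 = $46371.61
Solving gives d = 102, so the new rate took effect on 12 Apr 1996.

102 days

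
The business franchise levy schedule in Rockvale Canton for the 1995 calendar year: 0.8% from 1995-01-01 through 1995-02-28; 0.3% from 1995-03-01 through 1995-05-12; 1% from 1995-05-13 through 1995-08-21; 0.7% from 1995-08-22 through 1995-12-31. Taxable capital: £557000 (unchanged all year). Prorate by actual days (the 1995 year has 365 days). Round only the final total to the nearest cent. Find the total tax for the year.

£4005.82

1995-01-01 to 1995-02-28: 59 days at 0.8% → £557000 × 0.8% × 59/365 = £720.2849
1995-03-01 to 1995-05-12: 73 days at 0.3% → £557000 × 0.3% × 73/365 = £334.2000
1995-05-13 to 1995-08-21: 101 days at 1% → £557000 × 1% × 101/365 = £1541.2877
1995-08-22 to 1995-12-31: 132 days at 0.7% → £557000 × 0.7% × 132/365 = £1410.0493
Total = £4005.8219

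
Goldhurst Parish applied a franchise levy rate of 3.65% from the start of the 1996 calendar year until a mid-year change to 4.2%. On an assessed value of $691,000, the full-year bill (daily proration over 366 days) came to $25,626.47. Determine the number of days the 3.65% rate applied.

327 days

Let d = days at the first rate; then 366 − d days at the second rate.
$691,000 × [3.65%·d + 4.2%·(366−d)] / 366 = $25,626.47
Solving gives d = 327, so the new rate took effect on 23 November 1996.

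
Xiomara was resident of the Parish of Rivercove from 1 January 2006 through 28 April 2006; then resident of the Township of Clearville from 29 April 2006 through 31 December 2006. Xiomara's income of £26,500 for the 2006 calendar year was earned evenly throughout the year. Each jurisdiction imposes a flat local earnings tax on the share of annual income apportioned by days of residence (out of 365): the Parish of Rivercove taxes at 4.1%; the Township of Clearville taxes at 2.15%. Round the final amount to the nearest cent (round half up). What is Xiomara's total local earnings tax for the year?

£736.81

The Parish of Rivercove, 1 January – 28 April 2006: 118 days → £26,500 × 4.1% × 118/365 = £351.2521
The Township of Clearville, 29 April – 31 December 2006: 247 days → £26,500 × 2.15% × 247/365 = £385.5568
Total = £736.8089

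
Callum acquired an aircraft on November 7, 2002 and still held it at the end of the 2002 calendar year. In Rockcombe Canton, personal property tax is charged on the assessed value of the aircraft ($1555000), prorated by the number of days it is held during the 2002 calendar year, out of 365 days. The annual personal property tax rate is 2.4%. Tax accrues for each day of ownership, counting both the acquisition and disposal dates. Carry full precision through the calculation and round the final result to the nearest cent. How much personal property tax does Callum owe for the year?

Days held (November 7 – December 31, 2002): 55 out of 365
Tax = $1555000 × 2.4% × 55/365 = $5623.5616

$5623.56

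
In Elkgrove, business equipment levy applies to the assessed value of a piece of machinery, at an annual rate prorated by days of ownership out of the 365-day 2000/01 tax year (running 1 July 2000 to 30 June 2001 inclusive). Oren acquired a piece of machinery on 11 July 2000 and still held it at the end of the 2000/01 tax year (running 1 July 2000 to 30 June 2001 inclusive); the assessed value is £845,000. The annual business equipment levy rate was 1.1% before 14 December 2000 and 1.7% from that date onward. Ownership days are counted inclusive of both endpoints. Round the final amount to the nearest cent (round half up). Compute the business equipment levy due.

£11,804.53

11 July – 13 December 2000: 156 days at 1.1% → £845,000 × 1.1% × 156/365 = £3,972.6575
14 December 2000 – 30 June 2001: 199 days at 1.7% → £845,000 × 1.7% × 199/365 = £7,831.8767
Total = £11,804.5342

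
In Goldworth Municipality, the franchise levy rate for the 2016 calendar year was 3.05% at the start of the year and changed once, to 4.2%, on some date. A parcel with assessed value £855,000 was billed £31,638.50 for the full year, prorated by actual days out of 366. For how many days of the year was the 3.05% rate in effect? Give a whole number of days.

Let d = days at the first rate; then 366 − d days at the second rate.
£855,000 × [3.05%·d + 4.2%·(366−d)] / 366 = £31,638.50
Solving gives d = 159, so the new rate took effect on 8 June 2016.

159 days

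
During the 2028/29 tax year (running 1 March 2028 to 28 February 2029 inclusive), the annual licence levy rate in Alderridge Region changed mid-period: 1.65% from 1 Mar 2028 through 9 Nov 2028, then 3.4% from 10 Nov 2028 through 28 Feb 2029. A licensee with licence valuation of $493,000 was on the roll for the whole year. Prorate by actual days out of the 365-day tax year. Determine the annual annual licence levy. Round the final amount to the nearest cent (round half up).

$10,758.21

1 Mar – 9 Nov 2028: 254 days at 1.65% → $493,000 × 1.65% × 254/365 = $5,660.7205
10 Nov 2028 – 28 Feb 2029: 111 days at 3.4% → $493,000 × 3.4% × 111/365 = $5,097.4849
Total = $10,758.2055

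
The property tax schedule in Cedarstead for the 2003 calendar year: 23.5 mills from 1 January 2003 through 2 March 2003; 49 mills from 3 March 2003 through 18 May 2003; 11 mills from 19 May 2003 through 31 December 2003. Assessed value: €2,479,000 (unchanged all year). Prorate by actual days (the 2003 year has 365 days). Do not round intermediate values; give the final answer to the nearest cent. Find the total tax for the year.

€52,320.48

1 January – 2 March 2003: 61 days at 23.5 mills → €2,479,000 × 2.35% × 61/365 = €9,736.0178
3 March – 18 May 2003: 77 days at 49 mills → €2,479,000 × 4.9% × 77/365 = €25,625.3890
19 May – 31 December 2003: 227 days at 11 mills → €2,479,000 × 1.1% × 227/365 = €16,959.0767
Total = €52,320.4836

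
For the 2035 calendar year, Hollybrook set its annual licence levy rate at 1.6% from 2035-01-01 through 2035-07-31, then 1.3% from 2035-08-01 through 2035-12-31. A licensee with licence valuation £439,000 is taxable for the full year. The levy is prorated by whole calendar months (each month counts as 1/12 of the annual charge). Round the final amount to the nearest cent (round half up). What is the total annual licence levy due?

2035-01-01 to 2035-07-31: 7 months at 1.6% → £439,000 × 1.6% × 7/12 = £4,097.3333
2035-08-01 to 2035-12-31: 5 months at 1.3% → £439,000 × 1.3% × 5/12 = £2,377.9167
Total = £6,475.2500

£6,475.25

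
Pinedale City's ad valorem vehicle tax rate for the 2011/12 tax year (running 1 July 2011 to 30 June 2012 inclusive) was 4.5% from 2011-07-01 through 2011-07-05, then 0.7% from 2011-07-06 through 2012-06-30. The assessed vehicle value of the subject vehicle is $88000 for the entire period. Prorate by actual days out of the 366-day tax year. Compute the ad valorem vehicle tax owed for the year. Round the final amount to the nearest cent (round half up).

2011-07-01 to 2011-07-05: 5 days at 4.5% → $88000 × 4.5% × 5/366 = $54.0984
2011-07-06 to 2012-06-30: 361 days at 0.7% → $88000 × 0.7% × 361/366 = $607.5847
Total = $661.6831

$661.68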